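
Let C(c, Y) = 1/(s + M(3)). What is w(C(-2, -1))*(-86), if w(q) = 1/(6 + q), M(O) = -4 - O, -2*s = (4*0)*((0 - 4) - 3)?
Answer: -602/41 ≈ -14.683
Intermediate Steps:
s = 0 (s = -4*0*((0 - 4) - 3)/2 = -0*(-4 - 3) = -0*(-7) = -1/2*0 = 0)
C(c, Y) = -1/7 (C(c, Y) = 1/(0 + (-4 - 1*3)) = 1/(0 + (-4 - 3)) = 1/(0 - 7) = 1/(-7) = -1/7)
w(C(-2, -1))*(-86) = -86/(6 - 1/7) = -86/(41/7) = (7/41)*(-86) = -602/41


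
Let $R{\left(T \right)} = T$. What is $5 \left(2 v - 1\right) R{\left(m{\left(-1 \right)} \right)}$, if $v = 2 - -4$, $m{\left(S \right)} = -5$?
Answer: $-275$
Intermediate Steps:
$v = 6$ ($v = 2 + 4 = 6$)
$5 \left(2 v - 1\right) R{\left(m{\left(-1 \right)} \right)} = 5 \left(2 \cdot 6 - 1\right) \left(-5\right) = 5 \left(12 - 1\right) \left(-5\right) = 5 \cdot 11 \left(-5\right) = 55 \left(-5\right) = -275$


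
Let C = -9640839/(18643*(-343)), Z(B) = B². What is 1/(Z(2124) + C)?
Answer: 6394549/28848224530263 ≈ 2.2166e-7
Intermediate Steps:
C = 9640839/6394549 (C = -9640839/(-6394549) = -9640839*(-1/6394549) = 9640839/6394549 ≈ 1.5077)
1/(Z(2124) + C) = 1/(2124² + 9640839/6394549) = 1/(4511376 + 9640839/6394549) = 1/(28848224530263/6394549) = 6394549/28848224530263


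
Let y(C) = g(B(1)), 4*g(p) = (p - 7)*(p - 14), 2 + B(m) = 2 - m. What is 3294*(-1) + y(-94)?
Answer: -3264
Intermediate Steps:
B(m) = -m (B(m) = -2 + (2 - m) = -m)
g(p) = (-14 + p)*(-7 + p)/4 (g(p) = ((p - 7)*(p - 14))/4 = ((-7 + p)*(-14 + p))/4 = ((-14 + p)*(-7 + p))/4 = (-14 + p)*(-7 + p)/4)
y(C) = 30 (y(C) = 49/2 - (-21)/4 + (-1*1)²/4 = 49/2 - 21/4*(-1) + (¼)*(-1)² = 49/2 + 21/4 + (¼)*1 = 49/2 + 21/4 + ¼ = 30)
3294*(-1) + y(-94) = 3294*(-1) + 30 = -3294 + 30 = -3264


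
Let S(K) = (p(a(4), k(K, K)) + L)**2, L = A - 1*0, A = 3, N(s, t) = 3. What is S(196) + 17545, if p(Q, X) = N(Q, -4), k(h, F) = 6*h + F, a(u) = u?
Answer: 17581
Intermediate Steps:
k(h, F) = F + 6*h
p(Q, X) = 3
L = 3 (L = 3 - 1*0 = 3 + 0 = 3)
S(K) = 36 (S(K) = (3 + 3)**2 = 6**2 = 36)
S(196) + 17545 = 36 + 17545 = 17581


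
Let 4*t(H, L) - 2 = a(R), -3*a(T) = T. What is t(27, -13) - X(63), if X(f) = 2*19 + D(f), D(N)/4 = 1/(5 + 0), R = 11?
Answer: -2353/60 ≈ -39.217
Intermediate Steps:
a(T) = -T/3
D(N) = ⅘ (D(N) = 4/(5 + 0) = 4/5 = 4*(⅕) = ⅘)
X(f) = 194/5 (X(f) = 2*19 + ⅘ = 38 + ⅘ = 194/5)
t(H, L) = -5/12 (t(H, L) = ½ + (-⅓*11)/4 = ½ + (¼)*(-11/3) = ½ - 11/12 = -5/12)
t(27, -13) - X(63) = -5/12 - 1*194/5 = -5/12 - 194/5 = -2353/60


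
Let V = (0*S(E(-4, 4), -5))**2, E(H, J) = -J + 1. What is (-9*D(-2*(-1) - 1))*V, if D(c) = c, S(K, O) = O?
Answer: 0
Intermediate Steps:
E(H, J) = 1 - J
V = 0 (V = (0*(-5))**2 = 0**2 = 0)
(-9*D(-2*(-1) - 1))*V = -9*(-2*(-1) - 1)*0 = -9*(2 - 1)*0 = -9*1*0 = -9*0 = 0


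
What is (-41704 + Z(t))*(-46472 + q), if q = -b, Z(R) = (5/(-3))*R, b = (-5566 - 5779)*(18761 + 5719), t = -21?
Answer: -11570611584632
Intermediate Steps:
b = -277725600 (b = -11345*24480 = -277725600)
Z(R) = -5*R/3 (Z(R) = (5*(-⅓))*R = -5*R/3)
q = 277725600 (q = -1*(-277725600) = 277725600)
(-41704 + Z(t))*(-46472 + q) = (-41704 - 5/3*(-21))*(-46472 + 277725600) = (-41704 + 35)*277679128 = -41669*277679128 = -11570611584632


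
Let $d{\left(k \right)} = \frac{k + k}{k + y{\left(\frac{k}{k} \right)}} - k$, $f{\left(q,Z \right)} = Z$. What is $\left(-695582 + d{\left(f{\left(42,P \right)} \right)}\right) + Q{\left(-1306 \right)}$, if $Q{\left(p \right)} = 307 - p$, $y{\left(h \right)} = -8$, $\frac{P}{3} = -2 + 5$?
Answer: $-693960$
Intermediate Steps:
$P = 9$ ($P = 3 \left(-2 + 5\right) = 3 \cdot 3 = 9$)
$d{\left(k \right)} = - k + \frac{2 k}{-8 + k}$ ($d{\left(k \right)} = \frac{k + k}{k - 8} - k = \frac{2 k}{-8 + k} - k = - k + \frac{2 k}{-8 + k}$)
$\left(-695582 + d{\left(f{\left(42,P \right)} \right)}\right) + Q{\left(-1306 \right)} = \left(-695582 + \frac{9 \left(10 - 9\right)}{-8 + 9}\right) + \left(307 - -1306\right) = \left(-695582 + \frac{9 \left(10 - 9\right)}{1}\right) + \left(307 + 1306\right) = \left(-695582 + 9 \cdot 1 \cdot 1\right) + 1613 = \left(-695582 + 9\right) + 1613 = -695573 + 1613 = -693960$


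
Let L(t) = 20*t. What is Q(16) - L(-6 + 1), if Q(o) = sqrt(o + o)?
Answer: 100 + 4*sqrt(2) ≈ 105.66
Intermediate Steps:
Q(o) = sqrt(2)*sqrt(o) (Q(o) = sqrt(2*o) = sqrt(2)*sqrt(o))
Q(16) - L(-6 + 1) = sqrt(2)*sqrt(16) - 20*(-6 + 1) = sqrt(2)*4 - 20*(-5) = 4*sqrt(2) - 1*(-100) = 4*sqrt(2) + 100 = 100 + 4*sqrt(2)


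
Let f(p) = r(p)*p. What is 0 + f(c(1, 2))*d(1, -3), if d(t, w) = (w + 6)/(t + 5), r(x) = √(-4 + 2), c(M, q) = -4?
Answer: -2*I*√2 ≈ -2.8284*I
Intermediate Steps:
r(x) = I*√2 (r(x) = √(-2) = I*√2)
f(p) = I*p*√2 (f(p) = (I*√2)*p = I*p*√2)
d(t, w) = (6 + w)/(5 + t)
0 + f(c(1, 2))*d(1, -3) = 0 + (I*(-4)*√2)*((6 - 3)/(5 + 1)) = 0 + (-4*I*√2)*(3/6) = 0 + (-4*I*√2)*((⅙)*3) = 0 - 4*I*√2*(½) = 0 - 2*I*√2 = -2*I*√2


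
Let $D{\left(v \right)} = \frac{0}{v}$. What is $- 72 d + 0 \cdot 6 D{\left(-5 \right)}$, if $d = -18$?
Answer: $1296$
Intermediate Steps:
$D{\left(v \right)} = 0$
$- 72 d + 0 \cdot 6 D{\left(-5 \right)} = \left(-72\right) \left(-18\right) + 0 \cdot 6 \cdot 0 = 1296 + 0 \cdot 0 = 1296 + 0 = 1296$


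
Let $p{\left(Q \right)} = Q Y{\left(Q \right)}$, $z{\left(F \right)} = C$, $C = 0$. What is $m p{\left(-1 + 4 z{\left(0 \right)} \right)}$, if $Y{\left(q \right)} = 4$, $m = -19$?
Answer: $76$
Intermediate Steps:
$z{\left(F \right)} = 0$
$p{\left(Q \right)} = 4 Q$ ($p{\left(Q \right)} = Q 4 = 4 Q$)
$m p{\left(-1 + 4 z{\left(0 \right)} \right)} = - 19 \cdot 4 \left(-1 + 4 \cdot 0\right) = - 19 \cdot 4 \left(-1 + 0\right) = - 19 \cdot 4 \left(-1\right) = \left(-19\right) \left(-4\right) = 76$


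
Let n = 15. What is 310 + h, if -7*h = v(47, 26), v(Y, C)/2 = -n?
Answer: 2200/7 ≈ 314.29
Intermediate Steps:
v(Y, C) = -30 (v(Y, C) = 2*(-1*15) = 2*(-15) = -30)
h = 30/7 (h = -1/7*(-30) = 30/7 ≈ 4.2857)
310 + h = 310 + 30/7 = 2200/7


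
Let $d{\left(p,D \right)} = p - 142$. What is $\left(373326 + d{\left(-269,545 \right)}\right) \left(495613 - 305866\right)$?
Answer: $70759502505$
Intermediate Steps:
$d{\left(p,D \right)} = -142 + p$
$\left(373326 + d{\left(-269,545 \right)}\right) \left(495613 - 305866\right) = \left(373326 - 411\right) \left(495613 - 305866\right) = \left(373326 - 411\right) 189747 = 372915 \cdot 189747 = 70759502505$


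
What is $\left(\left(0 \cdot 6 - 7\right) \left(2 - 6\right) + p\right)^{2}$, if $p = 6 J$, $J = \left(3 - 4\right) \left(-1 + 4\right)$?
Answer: $100$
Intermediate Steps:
$J = -3$ ($J = \left(-1\right) 3 = -3$)
$p = -18$ ($p = 6 \left(-3\right) = -18$)
$\left(\left(0 \cdot 6 - 7\right) \left(2 - 6\right) + p\right)^{2} = \left(\left(0 \cdot 6 - 7\right) \left(2 - 6\right) - 18\right)^{2} = \left(\left(0 - 7\right) \left(-4\right) - 18\right)^{2} = \left(\left(-7\right) \left(-4\right) - 18\right)^{2} = \left(28 - 18\right)^{2} = 10^{2} = 100$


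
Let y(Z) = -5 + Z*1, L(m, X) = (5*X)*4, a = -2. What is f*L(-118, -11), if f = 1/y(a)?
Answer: 220/7 ≈ 31.429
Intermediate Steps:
L(m, X) = 20*X
y(Z) = -5 + Z
f = -⅐ (f = 1/(-5 - 2) = 1/(-7) = -⅐ ≈ -0.14286)
f*L(-118, -11) = -20*(-11)/7 = -⅐*(-220) = 220/7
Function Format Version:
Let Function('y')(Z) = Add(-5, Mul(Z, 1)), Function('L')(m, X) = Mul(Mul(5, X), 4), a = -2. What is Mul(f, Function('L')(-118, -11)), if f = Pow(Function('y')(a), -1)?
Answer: Rational(220, 7) ≈ 31.429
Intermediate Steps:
Function('L')(m, X) = Mul(20, X)
Function('y')(Z) = Add(-5, Z)
f = Rational(-1, 7) (f = Pow(Add(-5, -2), -1) = Pow(-7, -1) = Rational(-1, 7) ≈ -0.14286)
Mul(f, Function('L')(-118, -11)) = Mul(Rational(-1, 7), Mul(20, -11)) = Mul(Rational(-1, 7), -220) = Rational(220, 7)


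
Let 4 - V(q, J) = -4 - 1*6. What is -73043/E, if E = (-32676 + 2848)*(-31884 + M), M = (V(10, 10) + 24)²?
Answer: -73043/907964320 ≈ -8.0447e-5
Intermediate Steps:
V(q, J) = 14 (V(q, J) = 4 - (-4 - 1*6) = 4 - (-4 - 6) = 4 - 1*(-10) = 4 + 10 = 14)
M = 1444 (M = (14 + 24)² = 38² = 1444)
E = 907964320 (E = (-32676 + 2848)*(-31884 + 1444) = -29828*(-30440) = 907964320)
-73043/E = -73043/907964320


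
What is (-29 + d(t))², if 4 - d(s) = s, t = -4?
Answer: 441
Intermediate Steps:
d(s) = 4 - s
(-29 + d(t))² = (-29 + (4 - 1*(-4)))² = (-29 + (4 + 4))² = (-29 + 8)² = (-21)² = 441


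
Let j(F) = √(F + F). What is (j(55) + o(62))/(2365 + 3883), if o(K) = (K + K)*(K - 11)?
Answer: 1581/1562 + √110/6248 ≈ 1.0138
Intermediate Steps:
j(F) = √2*√F (j(F) = √(2*F) = √2*√F)
o(K) = 2*K*(-11 + K) (o(K) = (2*K)*(-11 + K) = 2*K*(-11 + K))
(j(55) + o(62))/(2365 + 3883) = (√2*√55 + 2*62*(-11 + 62))/(2365 + 3883) = (√110 + 2*62*51)/6248 = (√110 + 6324)*(1/6248) = (6324 + √110)*(1/6248) = 1581/1562 + √110/6248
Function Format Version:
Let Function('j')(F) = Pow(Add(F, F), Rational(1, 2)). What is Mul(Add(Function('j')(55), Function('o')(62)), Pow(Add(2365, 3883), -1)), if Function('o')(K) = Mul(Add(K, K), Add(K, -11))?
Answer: Add(Rational(1581, 1562), Mul(Rational(1, 6248), Pow(110, Rational(1, 2)))) ≈ 1.0138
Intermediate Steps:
Function('j')(F) = Mul(Pow(2, Rational(1, 2)), Pow(F, Rational(1, 2))) (Function('j')(F) = Pow(Mul(2, F), Rational(1, 2)) = Mul(Pow(2, Rational(1, 2)), Pow(F, Rational(1, 2))))
Function('o')(K) = Mul(2, K, Add(-11, K)) (Function('o')(K) = Mul(Mul(2, K), Add(-11, K)) = Mul(2, K, Add(-11, K)))
Mul(Add(Function('j')(55), Function('o')(62)), Pow(Add(2365, 3883), -1)) = Mul(Add(Mul(Pow(2, Rational(1, 2)), Pow(55, Rational(1, 2))), Mul(2, 62, Add(-11, 62))), Pow(Add(2365, 3883), -1)) = Mul(Add(Pow(110, Rational(1, 2)), Mul(2, 62, 51)), Pow(6248, -1)) = Mul(Add(Pow(110, Rational(1, 2)), 6324), Rational(1, 6248)) = Mul(Add(6324, Pow(110, Rational(1, 2))), Rational(1, 6248)) = Add(Rational(1581, 1562), Mul(Rational(1, 6248), Pow(110, Rational(1, 2))))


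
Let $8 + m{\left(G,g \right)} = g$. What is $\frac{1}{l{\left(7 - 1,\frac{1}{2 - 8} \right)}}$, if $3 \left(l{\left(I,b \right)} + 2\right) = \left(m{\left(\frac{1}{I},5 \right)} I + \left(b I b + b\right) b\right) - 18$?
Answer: $- \frac{1}{14} \approx -0.071429$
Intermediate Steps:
$m{\left(G,g \right)} = -8 + g$
$l{\left(I,b \right)} = -8 - I + \frac{b \left(b + I b^{2}\right)}{3}$ ($l{\left(I,b \right)} = -2 + \frac{\left(\left(-8 + 5\right) I + \left(b I b + b\right) b\right) - 18}{3} = -2 + \frac{\left(- 3 I + \left(I b b + b\right) b\right) - 18}{3} = -2 + \frac{\left(- 3 I + \left(I b^{2} + b\right) b\right) - 18}{3} = -2 + \frac{\left(- 3 I + \left(b + I b^{2}\right) b\right) - 18}{3} = -2 + \frac{\left(- 3 I + b \left(b + I b^{2}\right)\right) - 18}{3} = -2 + \frac{-18 - 3 I + b \left(b + I b^{2}\right)}{3} = -2 - \left(6 + I - \frac{b \left(b + I b^{2}\right)}{3}\right) = -8 - I + \frac{b \left(b + I b^{2}\right)}{3}$)
$\frac{1}{l{\left(7 - 1,\frac{1}{2 - 8} \right)}} = \frac{1}{-8 - \left(7 - 1\right) + \frac{\left(\frac{1}{2 - 8}\right)^{2}}{3} + \frac{\left(7 - 1\right) \left(\frac{1}{2 - 8}\right)^{3}}{3}} = \frac{1}{-8 - \left(7 - 1\right) + \frac{\left(\frac{1}{-6}\right)^{2}}{3} + \frac{\left(7 - 1\right) \left(\frac{1}{-6}\right)^{3}}{3}} = \frac{1}{-8 - 6 + \frac{\left(- \frac{1}{6}\right)^{2}}{3} + \frac{1}{3} \cdot 6 \left(- \frac{1}{6}\right)^{3}} = \frac{1}{-8 - 6 + \frac{1}{3} \cdot \frac{1}{36} + \frac{1}{3} \cdot 6 \left(- \frac{1}{216}\right)} = \frac{1}{-8 - 6 + \frac{1}{108} - \frac{1}{108}} = \frac{1}{-14} = - \frac{1}{14}$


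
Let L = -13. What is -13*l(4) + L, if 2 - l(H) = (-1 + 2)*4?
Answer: 13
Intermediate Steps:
l(H) = -2 (l(H) = 2 - (-1 + 2)*4 = 2 - 4 = -2)
-13*l(4) + L = -13*(-2) - 13 = 26 - 13 = 13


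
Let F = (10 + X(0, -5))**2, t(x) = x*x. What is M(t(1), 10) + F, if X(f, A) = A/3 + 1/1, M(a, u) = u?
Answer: 874/9 ≈ 97.111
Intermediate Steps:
t(x) = x**2
X(f, A) = 1 + A/3 (X(f, A) = A*(1/3) + 1*1 = A/3 + 1 = 1 + A/3)
F = 784/9 (F = (10 + (1 + (1/3)*(-5)))**2 = (10 + (1 - 5/3))**2 = (10 - 2/3)**2 = (28/3)**2 = 784/9 ≈ 87.111)
M(t(1), 10) + F = 10 + 784/9 = 874/9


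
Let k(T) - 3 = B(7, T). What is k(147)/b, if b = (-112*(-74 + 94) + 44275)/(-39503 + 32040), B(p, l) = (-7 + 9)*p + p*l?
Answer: -7806298/42035 ≈ -185.71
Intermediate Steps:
B(p, l) = 2*p + l*p
k(T) = 17 + 7*T (k(T) = 3 + 7*(2 + T) = 3 + (14 + 7*T) = 17 + 7*T)
b = -42035/7463 (b = (-112*20 + 44275)/(-7463) = (-2240 + 44275)*(-1/7463) = 42035*(-1/7463) = -42035/7463 ≈ -5.6325)
k(147)/b = (17 + 7*147)/(-42035/7463) = (17 + 1029)*(-7463/42035) = 1046*(-7463/42035) = -7806298/42035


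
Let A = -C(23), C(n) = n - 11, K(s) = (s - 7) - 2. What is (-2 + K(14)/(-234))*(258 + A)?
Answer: -19393/39 ≈ -497.26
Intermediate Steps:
K(s) = -9 + s (K(s) = (-7 + s) - 2 = -9 + s)
C(n) = -11 + n
A = -12 (A = -(-11 + 23) = -1*12 = -12)
(-2 + K(14)/(-234))*(258 + A) = (-2 + (-9 + 14)/(-234))*(258 - 12) = (-2 + 5*(-1/234))*246 = (-2 - 5/234)*246 = -473/234*246 = -19393/39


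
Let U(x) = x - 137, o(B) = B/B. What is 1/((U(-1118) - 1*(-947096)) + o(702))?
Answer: 1/945842 ≈ 1.0573e-6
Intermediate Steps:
o(B) = 1
U(x) = -137 + x
1/((U(-1118) - 1*(-947096)) + o(702)) = 1/(((-137 - 1118) - 1*(-947096)) + 1) = 1/((-1255 + 947096) + 1) = 1/(945841 + 1) = 1/945842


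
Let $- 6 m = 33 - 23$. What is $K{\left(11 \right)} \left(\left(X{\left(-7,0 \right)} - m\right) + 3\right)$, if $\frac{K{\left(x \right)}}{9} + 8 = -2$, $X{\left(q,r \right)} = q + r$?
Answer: $210$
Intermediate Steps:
$m = - \frac{5}{3}$ ($m = - \frac{33 - 23}{6} = \left(- \frac{1}{6}\right) 10 = - \frac{5}{3} \approx -1.6667$)
$K{\left(x \right)} = -90$ ($K{\left(x \right)} = -72 + 9 \left(-2\right) = -72 - 18 = -90$)
$K{\left(11 \right)} \left(\left(X{\left(-7,0 \right)} - m\right) + 3\right) = - 90 \left(\left(\left(-7 + 0\right) - - \frac{5}{3}\right) + 3\right) = - 90 \left(\left(-7 + \frac{5}{3}\right) + 3\right) = - 90 \left(- \frac{16}{3} + 3\right) = \left(-90\right) \left(- \frac{7}{3}\right) = 210$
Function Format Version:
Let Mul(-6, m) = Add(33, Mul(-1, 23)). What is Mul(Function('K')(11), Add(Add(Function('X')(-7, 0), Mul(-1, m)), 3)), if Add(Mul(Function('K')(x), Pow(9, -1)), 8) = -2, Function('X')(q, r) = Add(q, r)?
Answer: 210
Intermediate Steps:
m = Rational(-5, 3) (m = Mul(Rational(-1, 6), Add(33, Mul(-1, 23))) = Mul(Rational(-1, 6), Add(33, -23)) = Mul(Rational(-1, 6), 10) = Rational(-5, 3) ≈ -1.6667)
Function('K')(x) = -90 (Function('K')(x) = Add(-72, Mul(9, -2)) = Add(-72, -18) = -90)
Mul(Function('K')(11), Add(Add(Function('X')(-7, 0), Mul(-1, m)), 3)) = Mul(-90, Add(Add(Add(-7, 0), Mul(-1, Rational(-5, 3))), 3)) = Mul(-90, Add(Add(-7, Rational(5, 3)), 3)) = Mul(-90, Add(Rational(-16, 3), 3)) = Mul(-90, Rational(-7, 3)) = 210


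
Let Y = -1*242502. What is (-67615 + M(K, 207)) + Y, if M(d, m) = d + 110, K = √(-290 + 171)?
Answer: -310007 + I*√119 ≈ -3.1001e+5 + 10.909*I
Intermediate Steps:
K = I*√119 (K = √(-119) = I*√119 ≈ 10.909*I)
Y = -242502
M(d, m) = 110 + d
(-67615 + M(K, 207)) + Y = (-67615 + (110 + I*√119)) - 242502 = (-67505 + I*√119) - 242502 = -310007 + I*√119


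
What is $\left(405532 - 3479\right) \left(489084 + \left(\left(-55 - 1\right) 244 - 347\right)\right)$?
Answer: $191004524869$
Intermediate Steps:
$\left(405532 - 3479\right) \left(489084 + \left(\left(-55 - 1\right) 244 - 347\right)\right) = 402053 \left(489084 + \left(\left(-55 - 1\right) 244 - 347\right)\right) = 402053 \left(489084 - 14011\right) = 402053 \cdot 475073 = 191004524869$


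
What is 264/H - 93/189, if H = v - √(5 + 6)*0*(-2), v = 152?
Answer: 1490/1197 ≈ 1.2448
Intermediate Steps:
H = 152 (H = 152 - √(5 + 6)*0*(-2) = 152 - √11*0*(-2) = 152 - 0*(-2) = 152 - 1*0 = 152 + 0 = 152)
264/H - 93/189 = 264/152 - 93/189 = 264*(1/152) - 93*1/189 = 33/19 - 31/63 = 1490/1197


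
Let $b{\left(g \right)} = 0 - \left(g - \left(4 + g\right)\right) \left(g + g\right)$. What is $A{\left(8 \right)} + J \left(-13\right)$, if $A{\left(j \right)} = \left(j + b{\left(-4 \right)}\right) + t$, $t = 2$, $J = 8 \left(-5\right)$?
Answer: $498$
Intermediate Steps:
$J = -40$
$b{\left(g \right)} = 8 g$ ($b{\left(g \right)} = 0 - - 4 \cdot 2 g = 0 - - 8 g = 0 + 8 g = 8 g$)
$A{\left(j \right)} = -30 + j$ ($A{\left(j \right)} = \left(j + 8 \left(-4\right)\right) + 2 = \left(j - 32\right) + 2 = \left(-32 + j\right) + 2 = -30 + j$)
$A{\left(8 \right)} + J \left(-13\right) = \left(-30 + 8\right) - -520 = -22 + 520 = 498$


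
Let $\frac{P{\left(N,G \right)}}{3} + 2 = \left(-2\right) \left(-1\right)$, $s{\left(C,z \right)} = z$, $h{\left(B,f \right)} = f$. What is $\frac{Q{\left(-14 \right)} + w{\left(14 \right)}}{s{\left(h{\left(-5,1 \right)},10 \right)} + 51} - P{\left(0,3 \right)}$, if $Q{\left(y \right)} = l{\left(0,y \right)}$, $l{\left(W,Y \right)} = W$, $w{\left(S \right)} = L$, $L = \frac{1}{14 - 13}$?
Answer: $\frac{1}{61} \approx 0.016393$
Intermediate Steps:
$L = 1$ ($L = 1^{-1} = 1$)
$w{\left(S \right)} = 1$
$Q{\left(y \right)} = 0$
$P{\left(N,G \right)} = 0$ ($P{\left(N,G \right)} = -6 + 3 \left(\left(-2\right) \left(-1\right)\right) = -6 + 3 \cdot 2 = -6 + 6 = 0$)
$\frac{Q{\left(-14 \right)} + w{\left(14 \right)}}{s{\left(h{\left(-5,1 \right)},10 \right)} + 51} - P{\left(0,3 \right)} = \frac{0 + 1}{10 + 51} - 0 = 1 \cdot \frac{1}{61} + 0 = \frac{1}{61} + 0 = \frac{1}{61}$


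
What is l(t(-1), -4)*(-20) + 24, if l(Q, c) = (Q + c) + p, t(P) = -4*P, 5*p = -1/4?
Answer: 25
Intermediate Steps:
p = -1/20 (p = (-1/4)/5 = (-1*¼)/5 = (⅕)*(-¼) = -1/20 ≈ -0.050000)
l(Q, c) = -1/20 + Q + c (l(Q, c) = (Q + c) - 1/20 = -1/20 + Q + c)
l(t(-1), -4)*(-20) + 24 = (-1/20 - 4*(-1) - 4)*(-20) + 24 = (-1/20 + 4 - 4)*(-20) + 24 = -1/20*(-20) + 24 = 1 + 24 = 25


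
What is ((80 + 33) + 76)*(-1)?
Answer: -189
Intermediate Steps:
((80 + 33) + 76)*(-1) = (113 + 76)*(-1) = 189*(-1) = -189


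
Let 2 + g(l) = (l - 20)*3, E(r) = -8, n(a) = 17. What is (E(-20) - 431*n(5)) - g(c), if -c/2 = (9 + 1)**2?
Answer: -6673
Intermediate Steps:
c = -200 (c = -2*(9 + 1)**2 = -2*10**2 = -2*100 = -200)
g(l) = -62 + 3*l (g(l) = -2 + (l - 20)*3 = -2 + (-20 + l)*3 = -2 + (-60 + 3*l) = -62 + 3*l)
(E(-20) - 431*n(5)) - g(c) = (-8 - 431*17) - (-62 + 3*(-200)) = (-8 - 7327) - (-62 - 600) = -7335 - 1*(-662) = -7335 + 662 = -6673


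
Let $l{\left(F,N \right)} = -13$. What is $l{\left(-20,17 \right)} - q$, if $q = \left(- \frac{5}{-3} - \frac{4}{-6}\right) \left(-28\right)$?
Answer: $\frac{157}{3} \approx 52.333$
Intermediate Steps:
$q = - \frac{196}{3}$ ($q = \left(\left(-5\right) \left(- \frac{1}{3}\right) - - \frac{2}{3}\right) \left(-28\right) = \left(\frac{5}{3} + \frac{2}{3}\right) \left(-28\right) = \frac{7}{3} \left(-28\right) = - \frac{196}{3} \approx -65.333$)
$l{\left(-20,17 \right)} - q = -13 - - \frac{196}{3} = -13 + \frac{196}{3} = \frac{157}{3}$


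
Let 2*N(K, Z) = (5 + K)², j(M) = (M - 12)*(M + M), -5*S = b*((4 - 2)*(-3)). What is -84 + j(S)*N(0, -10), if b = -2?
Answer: 780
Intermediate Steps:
S = -12/5 (S = -(-2)*(4 - 2)*(-3)/5 = -(-2)*2*(-3)/5 = -(-2)*(-6)/5 = -⅕*12 = -12/5 ≈ -2.4000)
j(M) = 2*M*(-12 + M) (j(M) = (-12 + M)*(2*M) = 2*M*(-12 + M))
N(K, Z) = (5 + K)²/2
-84 + j(S)*N(0, -10) = -84 + (2*(-12/5)*(-12 - 12/5))*((5 + 0)²/2) = -84 + (2*(-12/5)*(-72/5))*((½)*5²) = -84 + 1728*((½)*25)/25 = -84 + (1728/25)*(25/2) = -84 + 864 = 780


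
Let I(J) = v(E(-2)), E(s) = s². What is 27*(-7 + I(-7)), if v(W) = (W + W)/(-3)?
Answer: -261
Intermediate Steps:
v(W) = -2*W/3
I(J) = -8/3 (I(J) = -⅔*(-2)² = -⅔*4 = -8/3)
27*(-7 + I(-7)) = 27*(-7 - 8/3) = 27*(-29/3) = -261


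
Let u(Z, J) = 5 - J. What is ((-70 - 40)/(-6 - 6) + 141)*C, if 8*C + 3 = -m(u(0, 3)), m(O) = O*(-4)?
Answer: 4505/48 ≈ 93.854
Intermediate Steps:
m(O) = -4*O
C = 5/8 (C = -3/8 + (-(-4)*(5 - 1*3))/8 = -3/8 + (-(-4)*(5 - 3))/8 = -3/8 + (-(-4)*2)/8 = -3/8 + (-1*(-8))/8 = -3/8 + (⅛)*8 = -3/8 + 1 = 5/8 ≈ 0.62500)
((-70 - 40)/(-6 - 6) + 141)*C = ((-70 - 40)/(-6 - 6) + 141)*(5/8) = (-110/(-12) + 141)*(5/8) = (-110*(-1/12) + 141)*(5/8) = (55/6 + 141)*(5/8) = (901/6)*(5/8) = 4505/48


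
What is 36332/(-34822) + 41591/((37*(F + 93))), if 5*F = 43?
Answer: 3279256369/327257156 ≈ 10.020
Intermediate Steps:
F = 43/5 (F = (⅕)*43 = 43/5 ≈ 8.6000)
36332/(-34822) + 41591/((37*(F + 93))) = 36332/(-34822) + 41591/((37*(43/5 + 93))) = 36332*(-1/34822) + 41591/((37*(508/5))) = -18166/17411 + 41591/(18796/5) = -18166/17411 + 41591*(5/18796) = -18166/17411 + 207955/18796 = 3279256369/327257156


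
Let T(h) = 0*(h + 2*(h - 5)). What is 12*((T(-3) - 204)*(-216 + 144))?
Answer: 176256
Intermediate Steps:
T(h) = 0 (T(h) = 0*(h + 2*(-5 + h)) = 0*(h + (-10 + 2*h)) = 0*(-10 + 3*h) = 0)
12*((T(-3) - 204)*(-216 + 144)) = 12*((0 - 204)*(-216 + 144)) = 12*(-204*(-72)) = 12*14688 = 176256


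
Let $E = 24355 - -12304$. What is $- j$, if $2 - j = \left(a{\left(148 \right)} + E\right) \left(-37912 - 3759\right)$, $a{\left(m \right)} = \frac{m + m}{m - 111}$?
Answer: $-1527950559$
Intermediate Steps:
$a{\left(m \right)} = \frac{2 m}{-111 + m}$
$E = 36659$ ($E = 24355 + 12304 = 36659$)
$j = 1527950559$ ($j = 2 - \left(2 \cdot 148 \frac{1}{-111 + 148} + 36659\right) \left(-37912 - 3759\right) = 2 - \left(2 \cdot 148 \cdot \frac{1}{37} + 36659\right) \left(-37912 + \left(-13214 + 9455\right)\right) = 2 - \left(2 \cdot 148 \cdot \frac{1}{37} + 36659\right) \left(-37912 - 3759\right) = 2 - \left(8 + 36659\right) \left(-41671\right) = 2 - 36667 \left(-41671\right) = 2 - -1527950557 = 2 + 1527950557 = 1527950559$)
$- j = \left(-1\right) 1527950559 = -1527950559$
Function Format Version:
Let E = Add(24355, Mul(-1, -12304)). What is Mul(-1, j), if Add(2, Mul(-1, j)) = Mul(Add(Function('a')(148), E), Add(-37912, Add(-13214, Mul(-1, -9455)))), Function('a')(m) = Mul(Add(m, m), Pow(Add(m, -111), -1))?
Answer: -1527950559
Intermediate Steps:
Function('a')(m) = Mul(2, m, Pow(Add(-111, m), -1)) (Function('a')(m) = Mul(Mul(2, m), Pow(Add(-111, m), -1)) = Mul(2, m, Pow(Add(-111, m), -1)))
E = 36659 (E = Add(24355, 12304) = 36659)
j = 1527950559 (j = Add(2, Mul(-1, Mul(Add(Mul(2, 148, Pow(Add(-111, 148), -1)), 36659), Add(-37912, Add(-13214, Mul(-1, -9455)))))) = Add(2, Mul(-1, Mul(Add(Mul(2, 148, Pow(37, -1)), 36659), Add(-37912, Add(-13214, 9455))))) = Add(2, Mul(-1, Mul(Add(Mul(2, 148, Rational(1, 37)), 36659), Add(-37912, -3759)))) = Add(2, Mul(-1, Mul(Add(8, 36659), -41671))) = Add(2, Mul(-1, Mul(36667, -41671))) = Add(2, Mul(-1, -1527950557)) = Add(2, 1527950557) = 1527950559)
Mul(-1, j) = Mul(-1, 1527950559) = -1527950559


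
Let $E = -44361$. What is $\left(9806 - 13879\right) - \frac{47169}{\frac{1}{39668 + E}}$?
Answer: $221360044$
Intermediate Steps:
$\left(9806 - 13879\right) - \frac{47169}{\frac{1}{39668 + E}} = \left(9806 - 13879\right) - \frac{47169}{\frac{1}{39668 - 44361}} = \left(9806 - 13879\right) - \frac{47169}{\frac{1}{-4693}} = -4073 - \frac{47169}{- \frac{1}{4693}} = -4073 - -221364117 = -4073 + 221364117 = 221360044$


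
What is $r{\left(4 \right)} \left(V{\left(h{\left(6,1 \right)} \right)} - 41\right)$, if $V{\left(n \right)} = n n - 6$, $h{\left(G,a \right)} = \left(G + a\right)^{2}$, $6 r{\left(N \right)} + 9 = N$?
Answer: $- \frac{5885}{3} \approx -1961.7$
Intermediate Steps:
$r{\left(N \right)} = - \frac{3}{2} + \frac{N}{6}$
$V{\left(n \right)} = -6 + n^{2}$ ($V{\left(n \right)} = n^{2} - 6 = -6 + n^{2}$)
$r{\left(4 \right)} \left(V{\left(h{\left(6,1 \right)} \right)} - 41\right) = \left(- \frac{3}{2} + \frac{1}{6} \cdot 4\right) \left(\left(-6 + \left(\left(6 + 1\right)^{2}\right)^{2}\right) - 41\right) = \left(- \frac{3}{2} + \frac{2}{3}\right) \left(\left(-6 + \left(7^{2}\right)^{2}\right) - 41\right) = - \frac{5 \left(\left(-6 + 49^{2}\right) - 41\right)}{6} = - \frac{5 \left(\left(-6 + 2401\right) - 41\right)}{6} = - \frac{5 \left(2395 - 41\right)}{6} = \left(- \frac{5}{6}\right) 2354 = - \frac{5885}{3}$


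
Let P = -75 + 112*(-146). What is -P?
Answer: 16427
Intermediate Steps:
P = -16427 (P = -75 - 16352 = -16427)
-P = -1*(-16427) = 16427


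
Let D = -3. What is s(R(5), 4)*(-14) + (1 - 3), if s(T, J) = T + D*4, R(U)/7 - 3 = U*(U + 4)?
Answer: -4538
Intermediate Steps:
R(U) = 21 + 7*U*(4 + U) (R(U) = 21 + 7*(U*(U + 4)) = 21 + 7*(U*(4 + U)) = 21 + 7*U*(4 + U))
s(T, J) = -12 + T (s(T, J) = T - 3*4 = T - 12 = -12 + T)
s(R(5), 4)*(-14) + (1 - 3) = (-12 + (21 + 7*5**2 + 28*5))*(-14) + (1 - 3) = (-12 + (21 + 7*25 + 140))*(-14) - 2 = (-12 + (21 + 175 + 140))*(-14) - 2 = (-12 + 336)*(-14) - 2 = 324*(-14) - 2 = -4536 - 2 = -4538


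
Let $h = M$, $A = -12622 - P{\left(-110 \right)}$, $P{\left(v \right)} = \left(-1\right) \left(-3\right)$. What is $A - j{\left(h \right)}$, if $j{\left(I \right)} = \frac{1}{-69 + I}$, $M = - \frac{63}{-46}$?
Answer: $- \frac{39276329}{3111} \approx -12625.0$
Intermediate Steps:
$P{\left(v \right)} = 3$
$A = -12625$ ($A = -12622 - 3 = -12625$)
$M = \frac{63}{46}$ ($M = \left(-63\right) \left(- \frac{1}{46}\right) = \frac{63}{46} \approx 1.3696$)
$h = \frac{63}{46} \approx 1.3696$
$A - j{\left(h \right)} = -12625 - \frac{1}{-69 + \frac{63}{46}} = -12625 - \frac{1}{- \frac{3111}{46}} = -12625 - - \frac{46}{3111} = -12625 + \frac{46}{3111} = - \frac{39276329}{3111}$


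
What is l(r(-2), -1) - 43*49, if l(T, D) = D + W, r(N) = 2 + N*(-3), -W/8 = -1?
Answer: -2100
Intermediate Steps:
W = 8 (W = -8*(-1) = 8)
r(N) = 2 - 3*N
l(T, D) = 8 + D (l(T, D) = D + 8 = 8 + D)
l(r(-2), -1) - 43*49 = (8 - 1) - 43*49 = 7 - 2107 = -2100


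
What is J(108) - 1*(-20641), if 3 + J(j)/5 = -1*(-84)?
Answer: 21046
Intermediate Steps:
J(j) = 405 (J(j) = -15 + 5*(-1*(-84)) = -15 + 5*84 = -15 + 420 = 405)
J(108) - 1*(-20641) = 405 - 1*(-20641) = 405 + 20641 = 21046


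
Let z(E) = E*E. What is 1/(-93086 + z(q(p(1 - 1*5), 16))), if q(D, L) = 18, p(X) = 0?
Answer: -1/92762 ≈ -1.0780e-5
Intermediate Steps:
z(E) = E**2
1/(-93086 + z(q(p(1 - 1*5), 16))) = 1/(-93086 + 18**2) = 1/(-93086 + 324) = 1/(-92762) = -1/92762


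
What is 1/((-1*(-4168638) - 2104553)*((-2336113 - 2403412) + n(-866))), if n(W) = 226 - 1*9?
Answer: -1/9782334553180 ≈ -1.0223e-13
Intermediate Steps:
n(W) = 217 (n(W) = 226 - 9 = 217)
1/((-1*(-4168638) - 2104553)*((-2336113 - 2403412) + n(-866))) = 1/((-1*(-4168638) - 2104553)*((-2336113 - 2403412) + 217)) = 1/((4168638 - 2104553)*(-4739525 + 217)) = 1/(2064085*(-4739308)) = (1/2064085)*(-1/4739308) = -1/9782334553180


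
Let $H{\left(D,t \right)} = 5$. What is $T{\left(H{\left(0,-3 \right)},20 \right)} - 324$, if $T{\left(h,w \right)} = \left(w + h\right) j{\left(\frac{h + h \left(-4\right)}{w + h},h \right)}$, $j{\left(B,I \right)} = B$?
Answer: $-339$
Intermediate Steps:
$T{\left(h,w \right)} = - 3 h$ ($T{\left(h,w \right)} = \left(w + h\right) \frac{h + h \left(-4\right)}{w + h} = \left(h + w\right) \frac{h - 4 h}{h + w} = \left(h + w\right) \frac{\left(-3\right) h}{h + w} = \left(h + w\right) \left(- \frac{3 h}{h + w}\right) = - 3 h$)
$T{\left(H{\left(0,-3 \right)},20 \right)} - 324 = \left(-3\right) 5 - 324 = -15 - 324 = -339$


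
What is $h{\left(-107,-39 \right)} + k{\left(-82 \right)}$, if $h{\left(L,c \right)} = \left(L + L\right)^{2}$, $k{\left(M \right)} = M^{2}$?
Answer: $52520$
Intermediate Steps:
$h{\left(L,c \right)} = 4 L^{2}$ ($h{\left(L,c \right)} = \left(2 L\right)^{2} = 4 L^{2}$)
$h{\left(-107,-39 \right)} + k{\left(-82 \right)} = 4 \left(-107\right)^{2} + \left(-82\right)^{2} = 4 \cdot 11449 + 6724 = 45796 + 6724 = 52520$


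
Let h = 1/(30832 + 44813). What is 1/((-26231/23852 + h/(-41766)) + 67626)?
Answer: 37678874048820/2548030099458141809 ≈ 1.4787e-5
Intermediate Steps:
h = 1/75645 ≈ 1.3220e-5
1/((-26231/23852 + h/(-41766)) + 67626) = 1/((-26231/23852 + (1/75645)/(-41766)) + 67626) = 1/((-26231*1/23852 + (1/75645)*(-1/41766)) + 67626) = 1/((-26231/23852 - 1/3159389070) + 67626) = 1/(-41436967359511/37678874048820 + 67626) = 1/(2548030099458141809/37678874048820) = 37678874048820/2548030099458141809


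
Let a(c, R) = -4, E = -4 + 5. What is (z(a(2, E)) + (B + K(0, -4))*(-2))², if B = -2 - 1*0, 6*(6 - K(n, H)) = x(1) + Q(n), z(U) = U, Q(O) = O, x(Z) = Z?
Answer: 1225/9 ≈ 136.11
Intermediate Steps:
E = 1
K(n, H) = 35/6 - n/6 (K(n, H) = 6 - (1 + n)/6 = 6 + (-⅙ - n/6) = 35/6 - n/6)
B = -2 (B = -2 + 0 = -2)
(z(a(2, E)) + (B + K(0, -4))*(-2))² = (-4 + (-2 + (35/6 - ⅙*0))*(-2))² = (-4 + (-2 + (35/6 + 0))*(-2))² = (-4 + (-2 + 35/6)*(-2))² = (-4 + (23/6)*(-2))² = (-4 - 23/3)² = (-35/3)² = 1225/9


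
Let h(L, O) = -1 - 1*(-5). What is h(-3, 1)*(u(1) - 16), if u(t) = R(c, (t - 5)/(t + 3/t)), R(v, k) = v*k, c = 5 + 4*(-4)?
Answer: -20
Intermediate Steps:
h(L, O) = 4 (h(L, O) = -1 + 5 = 4)
c = -11 (c = 5 - 16 = -11)
R(v, k) = k*v
u(t) = -11*(-5 + t)/(t + 3/t) (u(t) = ((t - 5)/(t + 3/t))*(-11) = ((-5 + t)/(t + 3/t))*(-11) = -11*(-5 + t)/(t + 3/t))
h(-3, 1)*(u(1) - 16) = 4*(11*1*(5 - 1*1)/(3 + 1²) - 16) = 4*(11*1*(5 - 1)/(3 + 1) - 16) = 4*(11*1*4/4 - 16) = 4*(11*1*(¼)*4 - 16) = 4*(11 - 16) = 4*(-5) = -20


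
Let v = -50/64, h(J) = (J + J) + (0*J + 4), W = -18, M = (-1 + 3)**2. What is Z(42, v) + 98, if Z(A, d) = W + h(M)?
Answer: 92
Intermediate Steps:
M = 4 (M = 2**2 = 4)
h(J) = 4 + 2*J (h(J) = 2*J + (0 + 4) = 2*J + 4 = 4 + 2*J)
v = -25/32 (v = -50*1/64 = -25/32 ≈ -0.78125)
Z(A, d) = -6 (Z(A, d) = -18 + (4 + 2*4) = -18 + (4 + 8) = -18 + 12 = -6)
Z(42, v) + 98 = -6 + 98 = 92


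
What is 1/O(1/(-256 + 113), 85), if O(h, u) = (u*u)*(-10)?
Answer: -1/72250 ≈ -1.3841e-5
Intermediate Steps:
O(h, u) = -10*u² (O(h, u) = u²*(-10) = -10*u²)
1/O(1/(-256 + 113), 85) = 1/(-10*85²) = 1/(-10*7225) = 1/(-72250) = -1/72250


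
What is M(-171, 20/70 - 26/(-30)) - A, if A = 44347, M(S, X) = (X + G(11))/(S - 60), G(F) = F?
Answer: -97785251/2205 ≈ -44347.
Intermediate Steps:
M(S, X) = (11 + X)/(-60 + S) (M(S, X) = (X + 11)/(S - 60) = (11 + X)/(-60 + S))
M(-171, 20/70 - 26/(-30)) - A = (11 + (20/70 - 26/(-30)))/(-60 - 171) - 1*44347 = (11 + (20*(1/70) - 26*(-1/30)))/(-231) - 44347 = -(11 + (2/7 + 13/15))/231 - 44347 = -(11 + 121/105)/231 - 44347 = -1/231*1276/105 - 44347 = -116/2205 - 44347 = -97785251/2205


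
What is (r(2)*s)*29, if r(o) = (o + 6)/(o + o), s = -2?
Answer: -116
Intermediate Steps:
r(o) = (6 + o)/(2*o) (r(o) = (6 + o)/((2*o)) = (6 + o)*(1/(2*o)) = (6 + o)/(2*o))
(r(2)*s)*29 = (((½)*(6 + 2)/2)*(-2))*29 = (((½)*(½)*8)*(-2))*29 = (2*(-2))*29 = -4*29 = -116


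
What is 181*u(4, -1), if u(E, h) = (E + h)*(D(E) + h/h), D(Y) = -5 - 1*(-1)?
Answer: -1629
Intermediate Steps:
D(Y) = -4 (D(Y) = -5 + 1 = -4)
u(E, h) = -3*E - 3*h (u(E, h) = (E + h)*(-4 + h/h) = (E + h)*(-4 + 1) = (E + h)*(-3) = -3*E - 3*h)
181*u(4, -1) = 181*(-3*4 - 3*(-1)) = 181*(-12 + 3) = 181*(-9) = -1629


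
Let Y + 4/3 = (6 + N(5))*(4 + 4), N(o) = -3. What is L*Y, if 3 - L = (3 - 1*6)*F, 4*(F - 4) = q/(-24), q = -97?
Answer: 9809/24 ≈ 408.71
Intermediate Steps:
Y = 68/3 (Y = -4/3 + (6 - 3)*(4 + 4) = -4/3 + 3*8 = -4/3 + 24 = 68/3 ≈ 22.667)
F = 481/96 (F = 4 + (-97/(-24))/4 = 4 + (-97*(-1/24))/4 = 4 + (¼)*(97/24) = 4 + 97/96 = 481/96 ≈ 5.0104)
L = 577/32 (L = 3 - (3 - 1*6)*481/96 = 3 - (3 - 6)*481/96 = 3 - (-3)*481/96 = 3 - 1*(-481/32) = 3 + 481/32 = 577/32 ≈ 18.031)
L*Y = (577/32)*(68/3) = 9809/24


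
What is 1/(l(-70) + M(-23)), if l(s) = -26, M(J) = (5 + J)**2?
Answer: 1/298 ≈ 0.0033557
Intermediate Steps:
1/(l(-70) + M(-23)) = 1/(-26 + (5 - 23)**2) = 1/(-26 + (-18)**2) = 1/(-26 + 324) = 1/298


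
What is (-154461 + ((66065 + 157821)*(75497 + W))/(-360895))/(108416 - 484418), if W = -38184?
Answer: 64098060913/135697241790 ≈ 0.47236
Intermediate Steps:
(-154461 + ((66065 + 157821)*(75497 + W))/(-360895))/(108416 - 484418) = (-154461 + ((66065 + 157821)*(75497 - 38184))/(-360895))/(108416 - 484418) = (-154461 + (223886*37313)*(-1/360895))/(-376002) = (-154461 + 8353858318*(-1/360895))*(-1/376002) = (-154461 - 8353858318/360895)*(-1/376002) = -64098060913/360895*(-1/376002) = 64098060913/135697241790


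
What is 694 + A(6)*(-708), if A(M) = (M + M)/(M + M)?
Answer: -14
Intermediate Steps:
A(M) = 1 (A(M) = (2*M)/((2*M)) = (2*M)*(1/(2*M)) = 1)
694 + A(6)*(-708) = 694 + 1*(-708) = 694 - 708 = -14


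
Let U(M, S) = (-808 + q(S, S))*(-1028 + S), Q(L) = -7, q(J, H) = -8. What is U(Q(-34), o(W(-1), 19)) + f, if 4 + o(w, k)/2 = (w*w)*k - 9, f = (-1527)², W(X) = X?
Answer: 3160785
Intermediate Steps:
f = 2331729
o(w, k) = -26 + 2*k*w² (o(w, k) = -8 + 2*((w*w)*k - 9) = -8 + 2*(w²*k - 9) = -8 + 2*(k*w² - 9) = -8 + 2*(-9 + k*w²) = -8 + (-18 + 2*k*w²) = -26 + 2*k*w²)
U(M, S) = 838848 - 816*S (U(M, S) = (-808 - 8)*(-1028 + S) = -816*(-1028 + S) = 838848 - 816*S)
U(Q(-34), o(W(-1), 19)) + f = (838848 - 816*(-26 + 2*19*(-1)²)) + 2331729 = (838848 - 816*(-26 + 2*19*1)) + 2331729 = (838848 - 816*(-26 + 38)) + 2331729 = (838848 - 816*12) + 2331729 = (838848 - 9792) + 2331729 = 829056 + 2331729 = 3160785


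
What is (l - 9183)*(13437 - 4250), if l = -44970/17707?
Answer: -1494250400637/17707 ≈ -8.4388e+7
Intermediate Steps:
l = -44970/17707 (l = -44970*1/17707 = -44970/17707 ≈ -2.5397)
(l - 9183)*(13437 - 4250) = (-44970/17707 - 9183)*(13437 - 4250) = -162648351/17707*9187 = -1494250400637/17707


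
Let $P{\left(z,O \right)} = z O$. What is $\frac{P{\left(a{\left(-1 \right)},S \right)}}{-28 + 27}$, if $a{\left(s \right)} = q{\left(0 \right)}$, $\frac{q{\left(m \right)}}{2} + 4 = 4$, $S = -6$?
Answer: $0$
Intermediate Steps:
$q{\left(m \right)} = 0$ ($q{\left(m \right)} = -8 + 2 \cdot 4 = -8 + 8 = 0$)
$a{\left(s \right)} = 0$
$P{\left(z,O \right)} = O z$
$\frac{P{\left(a{\left(-1 \right)},S \right)}}{-28 + 27} = \frac{\left(-6\right) 0}{-28 + 27} = \frac{1}{-1} \cdot 0 = \left(-1\right) 0 = 0$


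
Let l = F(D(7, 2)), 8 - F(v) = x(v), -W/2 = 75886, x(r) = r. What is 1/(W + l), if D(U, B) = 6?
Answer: -1/151770 ≈ -6.5889e-6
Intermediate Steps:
W = -151772 (W = -2*75886 = -151772)
F(v) = 8 - v
l = 2 (l = 8 - 1*6 = 8 - 6 = 2)
1/(W + l) = 1/(-151772 + 2) = 1/(-151770) = -1/151770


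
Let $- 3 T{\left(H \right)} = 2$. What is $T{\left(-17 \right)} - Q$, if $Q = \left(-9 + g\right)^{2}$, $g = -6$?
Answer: $- \frac{677}{3} \approx -225.67$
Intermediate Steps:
$T{\left(H \right)} = - \frac{2}{3}$ ($T{\left(H \right)} = \left(- \frac{1}{3}\right) 2 = - \frac{2}{3}$)
$Q = 225$ ($Q = \left(-9 - 6\right)^{2} = \left(-15\right)^{2} = 225$)
$T{\left(-17 \right)} - Q = - \frac{2}{3} - 225 = - \frac{677}{3}$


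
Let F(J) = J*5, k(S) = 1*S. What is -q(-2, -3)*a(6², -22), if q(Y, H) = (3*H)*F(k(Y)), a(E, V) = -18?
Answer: 1620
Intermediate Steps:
k(S) = S
F(J) = 5*J
q(Y, H) = 15*H*Y (q(Y, H) = (3*H)*(5*Y) = 15*H*Y)
-q(-2, -3)*a(6², -22) = -15*(-3)*(-2)*(-18) = -90*(-18) = -1*(-1620) = 1620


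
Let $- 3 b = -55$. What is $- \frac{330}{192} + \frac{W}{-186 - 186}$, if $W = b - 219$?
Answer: $- \frac{10529}{8928} \approx -1.1793$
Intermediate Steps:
$b = \frac{55}{3}$ ($b = \left(- \frac{1}{3}\right) \left(-55\right) = \frac{55}{3} \approx 18.333$)
$W = - \frac{602}{3}$ ($W = \frac{55}{3} - 219 = - \frac{602}{3} \approx -200.67$)
$- \frac{330}{192} + \frac{W}{-186 - 186} = - \frac{330}{192} - \frac{602}{3 \left(-186 - 186\right)} = \left(-330\right) \frac{1}{192} - \frac{602}{3 \left(-372\right)} = - \frac{55}{32} - - \frac{301}{558} = - \frac{55}{32} + \frac{301}{558} = - \frac{10529}{8928}$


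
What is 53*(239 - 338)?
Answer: -5247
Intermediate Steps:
53*(239 - 338) = 53*(-99) = -5247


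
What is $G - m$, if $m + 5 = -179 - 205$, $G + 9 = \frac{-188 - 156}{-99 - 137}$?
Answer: $\frac{22506}{59} \approx 381.46$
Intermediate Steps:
$G = - \frac{445}{59}$ ($G = -9 + \frac{-188 - 156}{-99 - 137} = -9 - \frac{344}{-236} = -9 - - \frac{86}{59} = -9 + \frac{86}{59} = - \frac{445}{59} \approx -7.5424$)
$m = -389$ ($m = -5 - 384 = -389$)
$G - m = - \frac{445}{59} - -389 = - \frac{445}{59} + 389 = \frac{22506}{59}$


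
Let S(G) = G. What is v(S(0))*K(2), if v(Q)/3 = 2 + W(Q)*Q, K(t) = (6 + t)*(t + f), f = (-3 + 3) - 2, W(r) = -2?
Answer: 0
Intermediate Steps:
f = -2 (f = 0 - 2 = -2)
K(t) = (-2 + t)*(6 + t) (K(t) = (6 + t)*(t - 2) = (6 + t)*(-2 + t) = (-2 + t)*(6 + t))
v(Q) = 6 - 6*Q (v(Q) = 3*(2 - 2*Q) = 6 - 6*Q)
v(S(0))*K(2) = (6 - 6*0)*(-12 + 2² + 4*2) = (6 + 0)*(-12 + 4 + 8) = 6*0 = 0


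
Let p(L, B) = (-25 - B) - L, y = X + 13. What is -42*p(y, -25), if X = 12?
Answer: 1050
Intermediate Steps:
y = 25 (y = 12 + 13 = 25)
p(L, B) = -25 - B - L
-42*p(y, -25) = -42*(-25 - 1*(-25) - 1*25) = -42*(-25 + 25 - 25) = -42*(-25) = 1050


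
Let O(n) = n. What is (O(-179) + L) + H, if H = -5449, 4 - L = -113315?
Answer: 107691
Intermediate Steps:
L = 113319 (L = 4 - 1*(-113315) = 4 + 113315 = 113319)
(O(-179) + L) + H = (-179 + 113319) - 5449 = 113140 - 5449 = 107691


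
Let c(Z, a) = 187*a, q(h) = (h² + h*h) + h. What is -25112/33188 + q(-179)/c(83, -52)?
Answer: -34779439/4745884 ≈ -7.3283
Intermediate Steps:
q(h) = h + 2*h² (q(h) = (h² + h²) + h = 2*h² + h = h + 2*h²)
-25112/33188 + q(-179)/c(83, -52) = -25112/33188 + (-179*(1 + 2*(-179)))/((187*(-52))) = -25112*1/33188 - 179*(1 - 358)/(-9724) = -6278/8297 - 179*(-357)*(-1/9724) = -6278/8297 + 63903*(-1/9724) = -6278/8297 - 3759/572 = -34779439/4745884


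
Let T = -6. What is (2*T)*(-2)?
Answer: 24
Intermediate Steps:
(2*T)*(-2) = (2*(-6))*(-2) = -12*(-2) = 24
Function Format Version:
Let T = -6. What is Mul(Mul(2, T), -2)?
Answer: 24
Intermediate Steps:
Mul(Mul(2, T), -2) = Mul(Mul(2, -6), -2) = Mul(-12, -2) = 24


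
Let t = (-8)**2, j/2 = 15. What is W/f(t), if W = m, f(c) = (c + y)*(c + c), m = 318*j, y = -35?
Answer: 2385/928 ≈ 2.5700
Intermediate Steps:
j = 30 (j = 2*15 = 30)
t = 64
m = 9540 (m = 318*30 = 9540)
f(c) = 2*c*(-35 + c) (f(c) = (c - 35)*(c + c) = (-35 + c)*(2*c) = 2*c*(-35 + c))
W = 9540
W/f(t) = 9540/((2*64*(-35 + 64))) = 9540/((2*64*29)) = 9540/3712 = 9540*(1/3712) = 2385/928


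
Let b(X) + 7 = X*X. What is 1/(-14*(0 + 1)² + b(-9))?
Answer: 1/60 ≈ 0.016667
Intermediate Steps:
b(X) = -7 + X² (b(X) = -7 + X*X = -7 + X²)
1/(-14*(0 + 1)² + b(-9)) = 1/(-14*(0 + 1)² + (-7 + (-9)²)) = 1/(-14*1² + (-7 + 81)) = 1/(-14*1 + 74) = 1/(-14 + 74) = 1/60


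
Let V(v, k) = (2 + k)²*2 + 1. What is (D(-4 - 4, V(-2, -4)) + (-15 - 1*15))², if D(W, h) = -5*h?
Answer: 5625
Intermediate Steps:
V(v, k) = 1 + 2*(2 + k)² (V(v, k) = 2*(2 + k)² + 1 = 1 + 2*(2 + k)²)
(D(-4 - 4, V(-2, -4)) + (-15 - 1*15))² = (-5*(1 + 2*(2 - 4)²) + (-15 - 1*15))² = (-5*(1 + 2*(-2)²) + (-15 - 15))² = (-5*(1 + 2*4) - 30)² = (-5*(1 + 8) - 30)² = (-5*9 - 30)² = (-45 - 30)² = (-75)² = 5625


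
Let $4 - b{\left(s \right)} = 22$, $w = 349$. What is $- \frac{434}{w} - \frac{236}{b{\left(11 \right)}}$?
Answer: $\frac{37276}{3141} \approx 11.868$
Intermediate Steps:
$b{\left(s \right)} = -18$ ($b{\left(s \right)} = 4 - 22 = -18$)
$- \frac{434}{w} - \frac{236}{b{\left(11 \right)}} = - \frac{434}{349} - \frac{236}{-18} = \left(-434\right) \frac{1}{349} - - \frac{118}{9} = - \frac{434}{349} + \frac{118}{9} = \frac{37276}{3141}$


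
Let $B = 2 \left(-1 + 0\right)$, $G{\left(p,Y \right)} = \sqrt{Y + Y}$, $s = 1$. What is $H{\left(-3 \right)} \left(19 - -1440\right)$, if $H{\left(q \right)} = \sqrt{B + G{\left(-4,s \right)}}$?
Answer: $1459 \sqrt{-2 + \sqrt{2}} \approx 1116.7 i$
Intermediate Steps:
$G{\left(p,Y \right)} = \sqrt{2} \sqrt{Y}$ ($G{\left(p,Y \right)} = \sqrt{2 Y} = \sqrt{2} \sqrt{Y}$)
$B = -2$ ($B = 2 \left(-1\right) = -2$)
$H{\left(q \right)} = \sqrt{-2 + \sqrt{2}}$ ($H{\left(q \right)} = \sqrt{-2 + \sqrt{2} \sqrt{1}} = \sqrt{-2 + \sqrt{2} \cdot 1} = \sqrt{-2 + \sqrt{2}}$)
$H{\left(-3 \right)} \left(19 - -1440\right) = \sqrt{-2 + \sqrt{2}} \left(19 - -1440\right) = \sqrt{-2 + \sqrt{2}} \left(19 + 1440\right) = \sqrt{-2 + \sqrt{2}} \cdot 1459 = 1459 \sqrt{-2 + \sqrt{2}}$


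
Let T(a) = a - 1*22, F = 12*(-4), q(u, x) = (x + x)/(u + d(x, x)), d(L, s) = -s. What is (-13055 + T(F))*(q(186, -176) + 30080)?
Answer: -71456490000/181 ≈ -3.9479e+8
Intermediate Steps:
q(u, x) = 2*x/(u - x) (q(u, x) = (x + x)/(u - x) = (2*x)/(u - x) = 2*x/(u - x))
F = -48
T(a) = -22 + a (T(a) = a - 22 = -22 + a)
(-13055 + T(F))*(q(186, -176) + 30080) = (-13055 + (-22 - 48))*(2*(-176)/(186 - 1*(-176)) + 30080) = (-13055 - 70)*(2*(-176)/(186 + 176) + 30080) = -13125*(2*(-176)/362 + 30080) = -13125*(2*(-176)*(1/362) + 30080) = -13125*(-176/181 + 30080) = -13125*5444304/181 = -71456490000/181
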